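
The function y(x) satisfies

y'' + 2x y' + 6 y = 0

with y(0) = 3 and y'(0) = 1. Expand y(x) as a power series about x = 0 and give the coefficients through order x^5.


Ansatz: y(x) = sum_{n>=0} a_n x^n, so y'(x) = sum_{n>=1} n a_n x^(n-1) and y''(x) = sum_{n>=2} n(n-1) a_n x^(n-2).
Substitute into P(x) y'' + Q(x) y' + R(x) y = 0 with P(x) = 1, Q(x) = 2x, R(x) = 6, and match powers of x.
Initial conditions: a_0 = 3, a_1 = 1.
Setting the coefficient of each power of x to zero and solving order by order (substituting the coefficients already found):
  x^0: 2 a_2 + 6 a_0 = 0  ->  2 a_2 = -6 a_0 = -18  ->  a_2 = -9
  x^1: 6 a_3 + 8 a_1 = 0  ->  6 a_3 = -8 a_1 = -8  ->  a_3 = -4/3
  x^2: 12 a_4 + 10 a_2 = 0  ->  12 a_4 = -10 a_2 = 90  ->  a_4 = 15/2
  x^3: 20 a_5 + 12 a_3 = 0  ->  20 a_5 = -12 a_3 = 16  ->  a_5 = 4/5
Truncated series: y(x) = 3 + x - 9 x^2 - (4/3) x^3 + (15/2) x^4 + (4/5) x^5 + O(x^6).

a_0 = 3; a_1 = 1; a_2 = -9; a_3 = -4/3; a_4 = 15/2; a_5 = 4/5


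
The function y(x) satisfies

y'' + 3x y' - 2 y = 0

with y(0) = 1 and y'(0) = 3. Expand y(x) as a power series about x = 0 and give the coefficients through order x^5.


Ansatz: y(x) = sum_{n>=0} a_n x^n, so y'(x) = sum_{n>=1} n a_n x^(n-1) and y''(x) = sum_{n>=2} n(n-1) a_n x^(n-2).
Substitute into P(x) y'' + Q(x) y' + R(x) y = 0 with P(x) = 1, Q(x) = 3x, R(x) = -2, and match powers of x.
Initial conditions: a_0 = 1, a_1 = 3.
Setting the coefficient of each power of x to zero and solving order by order (substituting the coefficients already found):
  x^0: 2 a_2 - 2 a_0 = 0  ->  2 a_2 = 2 a_0 = 2  ->  a_2 = 1
  x^1: 6 a_3 + a_1 = 0  ->  6 a_3 = -a_1 = -3  ->  a_3 = -1/2
  x^2: 12 a_4 + 4 a_2 = 0  ->  12 a_4 = -4 a_2 = -4  ->  a_4 = -1/3
  x^3: 20 a_5 + 7 a_3 = 0  ->  20 a_5 = -7 a_3 = 7/2  ->  a_5 = 7/40
Truncated series: y(x) = 1 + 3 x + x^2 - (1/2) x^3 - (1/3) x^4 + (7/40) x^5 + O(x^6).

a_0 = 1; a_1 = 3; a_2 = 1; a_3 = -1/2; a_4 = -1/3; a_5 = 7/40


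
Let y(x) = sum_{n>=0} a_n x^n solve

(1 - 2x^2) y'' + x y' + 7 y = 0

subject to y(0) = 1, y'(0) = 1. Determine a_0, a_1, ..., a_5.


Ansatz: y(x) = sum_{n>=0} a_n x^n, so y'(x) = sum_{n>=1} n a_n x^(n-1) and y''(x) = sum_{n>=2} n(n-1) a_n x^(n-2).
Substitute into P(x) y'' + Q(x) y' + R(x) y = 0 with P(x) = 1 - 2x^2, Q(x) = x, R(x) = 7, and match powers of x.
Initial conditions: a_0 = 1, a_1 = 1.
Setting the coefficient of each power of x to zero and solving order by order (substituting the coefficients already found):
  x^0: 2 a_2 + 7 a_0 = 0  ->  2 a_2 = -7 a_0 = -7  ->  a_2 = -7/2
  x^1: 6 a_3 + 8 a_1 = 0  ->  6 a_3 = -8 a_1 = -8  ->  a_3 = -4/3
  x^2: 12 a_4 + 5 a_2 = 0  ->  12 a_4 = -5 a_2 = 35/2  ->  a_4 = 35/24
  x^3: 20 a_5 - 2 a_3 = 0  ->  20 a_5 = 2 a_3 = -8/3  ->  a_5 = -2/15
Truncated series: y(x) = 1 + x - (7/2) x^2 - (4/3) x^3 + (35/24) x^4 - (2/15) x^5 + O(x^6).

a_0 = 1; a_1 = 1; a_2 = -7/2; a_3 = -4/3; a_4 = 35/24; a_5 = -2/15


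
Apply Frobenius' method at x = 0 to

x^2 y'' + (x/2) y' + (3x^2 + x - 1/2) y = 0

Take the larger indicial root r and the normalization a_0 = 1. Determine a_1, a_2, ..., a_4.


Write in Frobenius form y'' + (p(x)/x) y' + (q(x)/x^2) y = 0:
  p(x) = 1/2,  q(x) = 3x^2 + x - 1/2.
Indicial equation: r(r-1) + (1/2) r + (-1/2) = 0 -> roots r_1 = 1, r_2 = -1/2.
Take r = r_1 = 1. Let y(x) = x^r sum_{n>=0} a_n x^n with a_0 = 1.
Substitute y = x^r sum a_n x^n and match x^{r+n}. The recurrence is
  D(n) a_n + 1 a_{n-1} + 3 a_{n-2} = 0,  where D(n) = (r+n)(r+n-1) + (1/2)(r+n) + (-1/2).
  a_n = [-1 a_{n-1} - 3 a_{n-2}] / D(n).
Since the indicial polynomial factors as (r - r_1)(r - r_2), D(n) = (r_1 + n - r_1)(r_1 + n - r_2) = n(n + 3/2).
Evaluating step by step (a_0 = 1):
  n = 1: D(1) = 1(1 + 3/2) = 5/2; numerator = -1(1) = -1; a_1 = (-1)/(5/2) = -2/5
  n = 2: D(2) = 2(2 + 3/2) = 7; numerator = -1(-2/5) - 3(1) = -13/5; a_2 = (-13/5)/(7) = -13/35
  n = 3: D(3) = 3(3 + 3/2) = 27/2; numerator = -1(-13/35) - 3(-2/5) = 11/7; a_3 = (11/7)/(27/2) = 22/189
  n = 4: D(4) = 4(4 + 3/2) = 22; numerator = -1(22/189) - 3(-13/35) = 943/945; a_4 = (943/945)/(22) = 943/20790

r = 1; a_0 = 1; a_1 = -2/5; a_2 = -13/35; a_3 = 22/189; a_4 = 943/20790


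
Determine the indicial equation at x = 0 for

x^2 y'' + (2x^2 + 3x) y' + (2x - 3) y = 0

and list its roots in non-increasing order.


Divide by x^2 to reach normal form y'' + P_1(x) y' + P_2(x) y = 0 with P_1(x) = 2 + 3/x and P_2(x) = 2/x - 3/x^2.
x = 0 is a singular point because the y'-coefficient 2 + 3/x has a pole at x = 0 and the y-coefficient 2/x - 3/x^2 has a pole at x = 0.
It is a regular singular point because x P_1(x) = p(x) = 2x + 3 and x^2 P_2(x) = q(x) = 2x - 3 are polynomials, hence analytic at x = 0.
p(0) = 3,  q(0) = -3.
Indicial equation: r(r-1) + p(0) r + q(0) = 0, i.e. r^2 + (p(0) - 1) r + q(0) = 0, i.e. r^2 + 2 r - 3 = 0.
Discriminant: (2)^2 - 4(-3) = 16, so r = (-2 ± 4)/2.
Solving: r_1 = 1, r_2 = -3.

indicial: r^2 + 2 r - 3 = 0; roots r_1 = 1, r_2 = -3


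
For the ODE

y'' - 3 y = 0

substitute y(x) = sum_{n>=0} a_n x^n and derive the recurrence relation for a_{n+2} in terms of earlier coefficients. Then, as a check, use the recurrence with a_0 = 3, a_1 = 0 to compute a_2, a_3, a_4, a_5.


Substitute y = sum_n a_n x^n into y'' + (const) y = 0.
y''(x) = sum_{n>=0} (n+2)(n+1) a_{n+2} x^n.
The ODE becomes sum_n [(n+2)(n+1) a_{n+2} - 3 a_n] x^n = 0.
Setting each coefficient to zero gives the recurrence:
  (n+2)(n+1) a_{n+2} - 3 a_n = 0,
  a_{n+2} = 3 / ((n+1)(n+2)) a_n.

Check with a_0 = 3, a_1 = 0 (apply the recurrence for n = 0, 1, 2, 3): a_0 = 3, a_1 = 0, a_2 = 9/2, a_3 = 0, a_4 = 9/8, a_5 = 0.

a_{n+2} = 3/((n+1)(n+2)) * a_n; check: a_0 = 3, a_1 = 0, a_2 = 9/2, a_3 = 0, a_4 = 9/8, a_5 = 0


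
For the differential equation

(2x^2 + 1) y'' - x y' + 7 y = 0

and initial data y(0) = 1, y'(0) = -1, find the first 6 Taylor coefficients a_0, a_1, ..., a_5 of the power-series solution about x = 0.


Ansatz: y(x) = sum_{n>=0} a_n x^n, so y'(x) = sum_{n>=1} n a_n x^(n-1) and y''(x) = sum_{n>=2} n(n-1) a_n x^(n-2).
Substitute into P(x) y'' + Q(x) y' + R(x) y = 0 with P(x) = 2x^2 + 1, Q(x) = -x, R(x) = 7, and match powers of x.
Initial conditions: a_0 = 1, a_1 = -1.
Setting the coefficient of each power of x to zero and solving order by order (substituting the coefficients already found):
  x^0: 2 a_2 + 7 a_0 = 0  ->  2 a_2 = -7 a_0 = -7  ->  a_2 = -7/2
  x^1: 6 a_3 + 6 a_1 = 0  ->  6 a_3 = -6 a_1 = 6  ->  a_3 = 1
  x^2: 12 a_4 + 9 a_2 = 0  ->  12 a_4 = -9 a_2 = 63/2  ->  a_4 = 21/8
  x^3: 20 a_5 + 16 a_3 = 0  ->  20 a_5 = -16 a_3 = -16  ->  a_5 = -4/5
Truncated series: y(x) = 1 - x - (7/2) x^2 + x^3 + (21/8) x^4 - (4/5) x^5 + O(x^6).

a_0 = 1; a_1 = -1; a_2 = -7/2; a_3 = 1; a_4 = 21/8; a_5 = -4/5


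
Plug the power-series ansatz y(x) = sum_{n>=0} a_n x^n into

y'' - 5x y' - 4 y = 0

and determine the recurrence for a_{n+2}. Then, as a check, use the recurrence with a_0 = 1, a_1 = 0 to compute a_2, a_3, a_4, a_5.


Substitute y = sum_n a_n x^n.
y''(x) has coefficient (n+2)(n+1) a_{n+2} at x^n;
-5 x y'(x) has coefficient -5 n a_n at x^n (shift);
-4 y(x) has coefficient -4 a_n at x^n.
Matching x^n: (n+2)(n+1) a_{n+2} + (-5n - 4) a_n = 0.
Thus a_{n+2} = (5n + 4) / ((n+1)(n+2)) * a_n.

Check with a_0 = 1, a_1 = 0 (apply the recurrence for n = 0, 1, 2, 3): a_0 = 1, a_1 = 0, a_2 = 2, a_3 = 0, a_4 = 7/3, a_5 = 0.

a_(n+2) = (5n + 4) / ((n+1)(n+2)) * a_n; check: a_0 = 1, a_1 = 0, a_2 = 2, a_3 = 0, a_4 = 7/3, a_5 = 0


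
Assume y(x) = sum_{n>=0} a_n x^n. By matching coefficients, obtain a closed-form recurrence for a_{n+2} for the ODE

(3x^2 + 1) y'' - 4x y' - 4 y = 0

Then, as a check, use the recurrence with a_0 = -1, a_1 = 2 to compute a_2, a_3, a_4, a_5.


Substitute y = sum_n a_n x^n.
(1 + 3 x^2) y'' contributes (n+2)(n+1) a_{n+2} + 3 n(n-1) a_n at x^n.
-4 x y'(x) contributes -4 n a_n at x^n.
-4 y(x) contributes -4 a_n at x^n.
Matching x^n: (n+2)(n+1) a_{n+2} + (3 n(n-1) - 4 n - 4) a_n = 0.
Thus a_{n+2} = (-3 n(n-1) + 4 n + 4) / ((n+1)(n+2)) * a_n.

Check with a_0 = -1, a_1 = 2 (apply the recurrence for n = 0, 1, 2, 3): a_0 = -1, a_1 = 2, a_2 = -2, a_3 = 8/3, a_4 = -1, a_5 = -4/15.

a_(n+2) = (-3 n(n-1) + 4 n + 4) / ((n+1)(n+2)) * a_n; check: a_0 = -1, a_1 = 2, a_2 = -2, a_3 = 8/3, a_4 = -1, a_5 = -4/15


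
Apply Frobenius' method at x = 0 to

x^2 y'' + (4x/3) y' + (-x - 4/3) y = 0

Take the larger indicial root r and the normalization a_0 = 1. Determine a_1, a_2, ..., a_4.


Write in Frobenius form y'' + (p(x)/x) y' + (q(x)/x^2) y = 0:
  p(x) = 4/3,  q(x) = -x - 4/3.
Indicial equation: r(r-1) + (4/3) r + (-4/3) = 0 -> roots r_1 = 1, r_2 = -4/3.
Take r = r_1 = 1. Let y(x) = x^r sum_{n>=0} a_n x^n with a_0 = 1.
Substitute y = x^r sum a_n x^n and match x^{r+n}. The recurrence is
  D(n) a_n - 1 a_{n-1} = 0,  where D(n) = (r+n)(r+n-1) + (4/3)(r+n) + (-4/3).
  a_n = 1 / D(n) * a_{n-1}.
Since the indicial polynomial factors as (r - r_1)(r - r_2), D(n) = (r_1 + n - r_1)(r_1 + n - r_2) = n(n + 7/3).
Evaluating step by step (a_0 = 1):
  n = 1: D(1) = 1(1 + 7/3) = 10/3; numerator = 1(1) = 1; a_1 = (1)/(10/3) = 3/10
  n = 2: D(2) = 2(2 + 7/3) = 26/3; numerator = 1(3/10) = 3/10; a_2 = (3/10)/(26/3) = 9/260
  n = 3: D(3) = 3(3 + 7/3) = 16; numerator = 1(9/260) = 9/260; a_3 = (9/260)/(16) = 9/4160
  n = 4: D(4) = 4(4 + 7/3) = 76/3; numerator = 1(9/4160) = 9/4160; a_4 = (9/4160)/(76/3) = 27/316160

r = 1; a_0 = 1; a_1 = 3/10; a_2 = 9/260; a_3 = 9/4160; a_4 = 27/316160


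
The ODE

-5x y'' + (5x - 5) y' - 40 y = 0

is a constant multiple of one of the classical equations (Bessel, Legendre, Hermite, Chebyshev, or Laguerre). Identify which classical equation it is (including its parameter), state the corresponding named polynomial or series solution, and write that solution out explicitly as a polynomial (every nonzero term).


All three coefficients share the factor -5; dividing through by -5 gives  x y'' + (1 - x) y' + 8 y = 0.
This matches the Laguerre equation x y'' + (1 - x) y' + n y = 0 with n = 8; the polynomial solution is L_8(x).
With y = sum_k a_k x^k, matching x^k gives (k+1)k a_{k+1} + (k+1) a_{k+1} - k a_k + n a_k = 0, i.e. (k+1)^2 a_{k+1} = (k - n) a_k = (k - 8) a_k. The right side vanishes at k = 8, so the series terminates at degree 8.
Standard normalization L_n(0) = 1 gives a_0 = 1. Work upward with a_{k+1} = (k - 8) a_k / (k+1)^2:
  a_1 = (0 - 8)(1) / 1^2 = -8/1 = -8
  a_2 = (1 - 8)(-8) / 2^2 = 56/4 = 14
  a_3 = (2 - 8)(14) / 3^2 = -84/9 = -28/3
  a_4 = (3 - 8)(-28/3) / 4^2 = (140/3)/16 = 35/12
  a_5 = (4 - 8)(35/12) / 5^2 = (-35/3)/25 = -7/15
  a_6 = (5 - 8)(-7/15) / 6^2 = (7/5)/36 = 7/180
  a_7 = (6 - 8)(7/180) / 7^2 = (-7/90)/49 = -1/630
  a_8 = (7 - 8)(-1/630) / 8^2 = (1/630)/64 = 1/40320
Hence L_8(x) = x^8/40320 - x^7/630 + 7 x^6/180 - 7 x^5/15 + 35 x^4/12 - 28 x^3/3 + 14 x^2 - 8 x + 1.

L_8(x); series = x^8/40320 - x^7/630 + 7 x^6/180 - 7 x^5/15 + 35 x^4/12 - 28 x^3/3 + 14 x^2 - 8 x + 1


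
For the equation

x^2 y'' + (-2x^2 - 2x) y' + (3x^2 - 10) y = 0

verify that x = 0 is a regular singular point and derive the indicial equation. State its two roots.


Divide by x^2 to reach normal form y'' + P_1(x) y' + P_2(x) y = 0 with P_1(x) = -2 - 2/x and P_2(x) = 3 - 10/x^2.
x = 0 is a singular point because the y'-coefficient -2 - 2/x has a pole at x = 0 and the y-coefficient 3 - 10/x^2 has a pole at x = 0.
It is a regular singular point because x P_1(x) = p(x) = -2x - 2 and x^2 P_2(x) = q(x) = 3x^2 - 10 are polynomials, hence analytic at x = 0.
p(0) = -2,  q(0) = -10.
Indicial equation: r(r-1) + p(0) r + q(0) = 0, i.e. r^2 + (p(0) - 1) r + q(0) = 0, i.e. r^2 - 3 r - 10 = 0.
Discriminant: (-3)^2 - 4(-10) = 49, so r = (3 ± 7)/2.
Solving: r_1 = 5, r_2 = -2.

indicial: r^2 - 3 r - 10 = 0; roots r_1 = 5, r_2 = -2


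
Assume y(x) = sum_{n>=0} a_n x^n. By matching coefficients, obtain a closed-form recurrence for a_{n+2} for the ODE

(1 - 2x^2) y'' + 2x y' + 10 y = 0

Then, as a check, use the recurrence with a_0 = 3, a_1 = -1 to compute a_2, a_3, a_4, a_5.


Substitute y = sum_n a_n x^n.
(1 - 2 x^2) y'' contributes (n+2)(n+1) a_{n+2} - 2 n(n-1) a_n at x^n.
2 x y'(x) contributes 2 n a_n at x^n.
10 y(x) contributes 10 a_n at x^n.
Matching x^n: (n+2)(n+1) a_{n+2} + (-2 n(n-1) + 2 n + 10) a_n = 0.
Thus a_{n+2} = (2 n(n-1) - 2 n - 10) / ((n+1)(n+2)) * a_n.

Check with a_0 = 3, a_1 = -1 (apply the recurrence for n = 0, 1, 2, 3): a_0 = 3, a_1 = -1, a_2 = -15, a_3 = 2, a_4 = 25/2, a_5 = -2/5.

a_(n+2) = (2 n(n-1) - 2 n - 10) / ((n+1)(n+2)) * a_n; check: a_0 = 3, a_1 = -1, a_2 = -15, a_3 = 2, a_4 = 25/2, a_5 = -2/5


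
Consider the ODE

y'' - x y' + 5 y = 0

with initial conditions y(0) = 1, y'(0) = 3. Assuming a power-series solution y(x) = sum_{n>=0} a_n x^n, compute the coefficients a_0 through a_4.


Ansatz: y(x) = sum_{n>=0} a_n x^n, so y'(x) = sum_{n>=1} n a_n x^(n-1) and y''(x) = sum_{n>=2} n(n-1) a_n x^(n-2).
Substitute into P(x) y'' + Q(x) y' + R(x) y = 0 with P(x) = 1, Q(x) = -x, R(x) = 5, and match powers of x.
Initial conditions: a_0 = 1, a_1 = 3.
Setting the coefficient of each power of x to zero and solving order by order (substituting the coefficients already found):
  x^0: 2 a_2 + 5 a_0 = 0  ->  2 a_2 = -5 a_0 = -5  ->  a_2 = -5/2
  x^1: 6 a_3 + 4 a_1 = 0  ->  6 a_3 = -4 a_1 = -12  ->  a_3 = -2
  x^2: 12 a_4 + 3 a_2 = 0  ->  12 a_4 = -3 a_2 = 15/2  ->  a_4 = 5/8
Truncated series: y(x) = 1 + 3 x - (5/2) x^2 - 2 x^3 + (5/8) x^4 + O(x^5).

a_0 = 1; a_1 = 3; a_2 = -5/2; a_3 = -2; a_4 = 5/8


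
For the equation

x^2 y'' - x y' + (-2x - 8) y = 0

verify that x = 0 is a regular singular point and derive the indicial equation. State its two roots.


Divide by x^2 to reach normal form y'' + P_1(x) y' + P_2(x) y = 0 with P_1(x) = -1/x and P_2(x) = -2/x - 8/x^2.
x = 0 is a singular point because the y'-coefficient -1/x has a pole at x = 0 and the y-coefficient -2/x - 8/x^2 has a pole at x = 0.
It is a regular singular point because x P_1(x) = p(x) = -1 and x^2 P_2(x) = q(x) = -2x - 8 are polynomials, hence analytic at x = 0.
p(0) = -1,  q(0) = -8.
Indicial equation: r(r-1) + p(0) r + q(0) = 0, i.e. r^2 + (p(0) - 1) r + q(0) = 0, i.e. r^2 - 2 r - 8 = 0.
Discriminant: (-2)^2 - 4(-8) = 36, so r = (2 ± 6)/2.
Solving: r_1 = 4, r_2 = -2.

indicial: r^2 - 2 r - 8 = 0; roots r_1 = 4, r_2 = -2


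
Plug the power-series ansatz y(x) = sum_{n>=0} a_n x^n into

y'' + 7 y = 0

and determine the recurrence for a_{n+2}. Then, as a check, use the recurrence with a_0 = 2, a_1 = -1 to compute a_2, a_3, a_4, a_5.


Substitute y = sum_n a_n x^n into y'' + (const) y = 0.
y''(x) = sum_{n>=0} (n+2)(n+1) a_{n+2} x^n.
The ODE becomes sum_n [(n+2)(n+1) a_{n+2} + 7 a_n] x^n = 0.
Setting each coefficient to zero gives the recurrence:
  (n+2)(n+1) a_{n+2} + 7 a_n = 0,
  a_{n+2} = -7 / ((n+1)(n+2)) a_n.

Check with a_0 = 2, a_1 = -1 (apply the recurrence for n = 0, 1, 2, 3): a_0 = 2, a_1 = -1, a_2 = -7, a_3 = 7/6, a_4 = 49/12, a_5 = -49/120.

a_{n+2} = -7/((n+1)(n+2)) * a_n; check: a_0 = 2, a_1 = -1, a_2 = -7, a_3 = 7/6, a_4 = 49/12, a_5 = -49/120


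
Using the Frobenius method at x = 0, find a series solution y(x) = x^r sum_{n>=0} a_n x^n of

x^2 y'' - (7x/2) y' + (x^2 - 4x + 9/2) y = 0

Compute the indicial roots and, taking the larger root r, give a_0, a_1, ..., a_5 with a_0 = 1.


Write in Frobenius form y'' + (p(x)/x) y' + (q(x)/x^2) y = 0:
  p(x) = -7/2,  q(x) = x^2 - 4x + 9/2.
Indicial equation: r(r-1) + (-7/2) r + (9/2) = 0 -> roots r_1 = 3, r_2 = 3/2.
Take r = r_1 = 3. Let y(x) = x^r sum_{n>=0} a_n x^n with a_0 = 1.
Substitute y = x^r sum a_n x^n and match x^{r+n}. The recurrence is
  D(n) a_n - 4 a_{n-1} + 1 a_{n-2} = 0,  where D(n) = (r+n)(r+n-1) + (-7/2)(r+n) + (9/2).
  a_n = [4 a_{n-1} - 1 a_{n-2}] / D(n).
Since the indicial polynomial factors as (r - r_1)(r - r_2), D(n) = (r_1 + n - r_1)(r_1 + n - r_2) = n(n + 3/2).
Evaluating step by step (a_0 = 1):
  n = 1: D(1) = 1(1 + 3/2) = 5/2; numerator = 4(1) = 4; a_1 = (4)/(5/2) = 8/5
  n = 2: D(2) = 2(2 + 3/2) = 7; numerator = 4(8/5) - 1(1) = 27/5; a_2 = (27/5)/(7) = 27/35
  n = 3: D(3) = 3(3 + 3/2) = 27/2; numerator = 4(27/35) - 1(8/5) = 52/35; a_3 = (52/35)/(27/2) = 104/945
  n = 4: D(4) = 4(4 + 3/2) = 22; numerator = 4(104/945) - 1(27/35) = -313/945; a_4 = (-313/945)/(22) = -313/20790
  n = 5: D(5) = 5(5 + 3/2) = 65/2; numerator = 4(-313/20790) - 1(104/945) = -118/693; a_5 = (-118/693)/(65/2) = -236/45045

r = 3; a_0 = 1; a_1 = 8/5; a_2 = 27/35; a_3 = 104/945; a_4 = -313/20790; a_5 = -236/45045


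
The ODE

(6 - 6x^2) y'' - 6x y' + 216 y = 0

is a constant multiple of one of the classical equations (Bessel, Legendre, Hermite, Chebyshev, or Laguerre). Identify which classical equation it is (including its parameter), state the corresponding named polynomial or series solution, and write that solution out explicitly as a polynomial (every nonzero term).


All three coefficients share the factor 6; dividing through by 6 gives  (1 - x^2) y'' - x y' + 36 y = 0.
This matches the Chebyshev equation (1 - x^2) y'' - x y' + n^2 y = 0 (note the -x y' term, not -2x y') with n^2 = 36, so n = 6; the polynomial solution is T_6(x).
With y = sum_k a_k x^k, matching x^k gives (k+2)(k+1) a_{k+2} = (k^2 - n^2) a_k = (k - 6)(k + 6) a_k. The right side vanishes at k = 6, so the series with the parity of 6 terminates at degree 6.
Standard normalization: leading coefficient of T_n is 2^(n-1), so a_6 = 2^5 = 32. Work downward with a_k = (k+1)(k+2) a_{k+2} / ((k - 6)(k + 6)):
  a_4 = (5)(6)(32) / ((4 - 6)(4 + 6)) = 960/(-20) = -48
  a_2 = (3)(4)(-48) / ((2 - 6)(2 + 6)) = -576/(-32) = 18
  a_0 = (1)(2)(18) / ((0 - 6)(0 + 6)) = 36/(-36) = -1
Hence T_6(x) = 32 x^6 - 48 x^4 + 18 x^2 - 1.

T_6(x); series = 32 x^6 - 48 x^4 + 18 x^2 - 1


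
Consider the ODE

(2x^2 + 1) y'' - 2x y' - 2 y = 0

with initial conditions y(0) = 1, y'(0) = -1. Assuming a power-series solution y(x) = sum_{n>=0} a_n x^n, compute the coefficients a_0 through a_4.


Ansatz: y(x) = sum_{n>=0} a_n x^n, so y'(x) = sum_{n>=1} n a_n x^(n-1) and y''(x) = sum_{n>=2} n(n-1) a_n x^(n-2).
Substitute into P(x) y'' + Q(x) y' + R(x) y = 0 with P(x) = 2x^2 + 1, Q(x) = -2x, R(x) = -2, and match powers of x.
Initial conditions: a_0 = 1, a_1 = -1.
Setting the coefficient of each power of x to zero and solving order by order (substituting the coefficients already found):
  x^0: 2 a_2 - 2 a_0 = 0  ->  2 a_2 = 2 a_0 = 2  ->  a_2 = 1
  x^1: 6 a_3 - 4 a_1 = 0  ->  6 a_3 = 4 a_1 = -4  ->  a_3 = -2/3
  x^2: 12 a_4 - 2 a_2 = 0  ->  12 a_4 = 2 a_2 = 2  ->  a_4 = 1/6
Truncated series: y(x) = 1 - x + x^2 - (2/3) x^3 + (1/6) x^4 + O(x^5).

a_0 = 1; a_1 = -1; a_2 = 1; a_3 = -2/3; a_4 = 1/6


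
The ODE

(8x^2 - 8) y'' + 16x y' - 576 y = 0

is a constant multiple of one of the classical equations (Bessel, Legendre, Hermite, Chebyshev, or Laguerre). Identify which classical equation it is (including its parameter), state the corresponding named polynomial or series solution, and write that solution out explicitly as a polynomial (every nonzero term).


All three coefficients share the factor -8; dividing through by -8 gives  (1 - x^2) y'' - 2x y' + 72 y = 0.
This matches the Legendre equation (1 - x^2) y'' - 2x y' + n(n+1) y = 0 (note the -2x y' term) with n(n+1) = 72, so n = 8; the polynomial solution is P_8(x).
With y = sum_k a_k x^k, matching x^k gives (k+2)(k+1) a_{k+2} = [k(k+1) - n(n+1)] a_k = (k - 8)(k + 9) a_k. The right side vanishes at k = 8, so the series with the parity of 8 terminates at degree 8.
Standard normalization (P_n(1) = 1): leading coefficient (2n)!/(2^n (n!)^2) = 20922789888000/(256*1625702400) = 6435/128, so a_8 = 6435/128. Work downward with a_k = (k+1)(k+2) a_{k+2} / ((k - 8)(k + 9)):
  a_6 = (7)(8)(6435/128) / ((6 - 8)(6 + 9)) = (45045/16)/(-30) = -3003/32
  a_4 = (5)(6)(-3003/32) / ((4 - 8)(4 + 9)) = (-45045/16)/(-52) = 3465/64
  a_2 = (3)(4)(3465/64) / ((2 - 8)(2 + 9)) = (10395/16)/(-66) = -315/32
  a_0 = (1)(2)(-315/32) / ((0 - 8)(0 + 9)) = (-315/16)/(-72) = 35/128
Hence P_8(x) = 6435 x^8/128 - 3003 x^6/32 + 3465 x^4/64 - 315 x^2/32 + 35/128.

P_8(x); series = 6435 x^8/128 - 3003 x^6/32 + 3465 x^4/64 - 315 x^2/32 + 35/128


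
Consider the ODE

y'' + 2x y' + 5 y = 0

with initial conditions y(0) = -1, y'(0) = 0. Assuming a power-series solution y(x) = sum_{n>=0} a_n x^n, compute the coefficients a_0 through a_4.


Ansatz: y(x) = sum_{n>=0} a_n x^n, so y'(x) = sum_{n>=1} n a_n x^(n-1) and y''(x) = sum_{n>=2} n(n-1) a_n x^(n-2).
Substitute into P(x) y'' + Q(x) y' + R(x) y = 0 with P(x) = 1, Q(x) = 2x, R(x) = 5, and match powers of x.
Initial conditions: a_0 = -1, a_1 = 0.
Setting the coefficient of each power of x to zero and solving order by order (substituting the coefficients already found):
  x^0: 2 a_2 + 5 a_0 = 0  ->  2 a_2 = -5 a_0 = 5  ->  a_2 = 5/2
  x^1: 6 a_3 + 7 a_1 = 0  ->  6 a_3 = -7 a_1 = 0  ->  a_3 = 0
  x^2: 12 a_4 + 9 a_2 = 0  ->  12 a_4 = -9 a_2 = -45/2  ->  a_4 = -15/8
Truncated series: y(x) = -1 + (5/2) x^2 - (15/8) x^4 + O(x^5).

a_0 = -1; a_1 = 0; a_2 = 5/2; a_3 = 0; a_4 = -15/8


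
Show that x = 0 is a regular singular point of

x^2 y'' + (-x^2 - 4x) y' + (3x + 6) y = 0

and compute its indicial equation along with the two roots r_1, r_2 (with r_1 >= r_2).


Divide by x^2 to reach normal form y'' + P_1(x) y' + P_2(x) y = 0 with P_1(x) = -1 - 4/x and P_2(x) = 3/x + 6/x^2.
x = 0 is a singular point because the y'-coefficient -1 - 4/x has a pole at x = 0 and the y-coefficient 3/x + 6/x^2 has a pole at x = 0.
It is a regular singular point because x P_1(x) = p(x) = -x - 4 and x^2 P_2(x) = q(x) = 3x + 6 are polynomials, hence analytic at x = 0.
p(0) = -4,  q(0) = 6.
Indicial equation: r(r-1) + p(0) r + q(0) = 0, i.e. r^2 + (p(0) - 1) r + q(0) = 0, i.e. r^2 - 5 r + 6 = 0.
Discriminant: (-5)^2 - 4(6) = 1, so r = (5 ± 1)/2.
Solving: r_1 = 3, r_2 = 2.

indicial: r^2 - 5 r + 6 = 0; roots r_1 = 3, r_2 = 2


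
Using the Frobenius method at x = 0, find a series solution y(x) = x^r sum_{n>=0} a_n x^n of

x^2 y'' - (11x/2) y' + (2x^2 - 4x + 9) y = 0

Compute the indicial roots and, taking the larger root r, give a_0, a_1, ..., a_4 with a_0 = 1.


Write in Frobenius form y'' + (p(x)/x) y' + (q(x)/x^2) y = 0:
  p(x) = -11/2,  q(x) = 2x^2 - 4x + 9.
Indicial equation: r(r-1) + (-11/2) r + (9) = 0 -> roots r_1 = 9/2, r_2 = 2.
Take r = r_1 = 9/2. Let y(x) = x^r sum_{n>=0} a_n x^n with a_0 = 1.
Substitute y = x^r sum a_n x^n and match x^{r+n}. The recurrence is
  D(n) a_n - 4 a_{n-1} + 2 a_{n-2} = 0,  where D(n) = (r+n)(r+n-1) + (-11/2)(r+n) + (9).
  a_n = [4 a_{n-1} - 2 a_{n-2}] / D(n).
Since the indicial polynomial factors as (r - r_1)(r - r_2), D(n) = (r_1 + n - r_1)(r_1 + n - r_2) = n(n + 5/2).
Evaluating step by step (a_0 = 1):
  n = 1: D(1) = 1(1 + 5/2) = 7/2; numerator = 4(1) = 4; a_1 = (4)/(7/2) = 8/7
  n = 2: D(2) = 2(2 + 5/2) = 9; numerator = 4(8/7) - 2(1) = 18/7; a_2 = (18/7)/(9) = 2/7
  n = 3: D(3) = 3(3 + 5/2) = 33/2; numerator = 4(2/7) - 2(8/7) = -8/7; a_3 = (-8/7)/(33/2) = -16/231
  n = 4: D(4) = 4(4 + 5/2) = 26; numerator = 4(-16/231) - 2(2/7) = -28/33; a_4 = (-28/33)/(26) = -14/429

r = 9/2; a_0 = 1; a_1 = 8/7; a_2 = 2/7; a_3 = -16/231; a_4 = -14/429


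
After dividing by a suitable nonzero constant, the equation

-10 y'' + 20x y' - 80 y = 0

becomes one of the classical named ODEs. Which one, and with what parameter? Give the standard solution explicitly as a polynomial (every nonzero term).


All three coefficients share the factor -10; dividing through by -10 gives  y'' - 2x y' + 8 y = 0.
This matches the Hermite equation y'' - 2x y' + 2n y = 0 with 2n = 8, so n = 4; the polynomial solution is H_4(x).
With y = sum_k a_k x^k, matching x^k gives (k+2)(k+1) a_{k+2} = 2(k - n) a_k = 2(k - 4) a_k. The right side vanishes at k = 4, so the series with the parity of 4 terminates at degree 4.
Standard normalization: leading coefficient of H_n is 2^n, so a_4 = 2^4 = 16. Work downward with a_k = (k+1)(k+2) a_{k+2} / (2(k - n)):
  a_2 = (3)(4)(16) / (2(2 - 4)) = 192/(-4) = -48
  a_0 = (1)(2)(-48) / (2(0 - 4)) = -96/(-8) = 12
Hence H_4(x) = 16 x^4 - 48 x^2 + 12.

H_4(x); series = 16 x^4 - 48 x^2 + 12


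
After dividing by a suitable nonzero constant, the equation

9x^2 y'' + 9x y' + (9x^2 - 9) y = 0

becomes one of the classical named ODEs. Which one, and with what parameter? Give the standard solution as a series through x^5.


All three coefficients share the factor 9; dividing through by 9 gives  x^2 y'' + x y' + (x^2 - 1) y = 0.
This matches the Bessel equation x^2 y'' + x y' + (x^2 - nu^2) y = 0 with nu^2 = 1, so nu = 1; the solution bounded at x = 0 is J_1(x).
Frobenius at x = 0: indicial roots ±nu; for r = nu the recurrence k(k + 2nu) c_k = -c_{k-2} gives the standard series J_nu(x) = sum_{k>=0} (-1)^k / (k! (k+nu)!) (x/2)^(2k+nu). Evaluate the first 3 terms:
  k = 0: (-1)^0 / (0! * 1! * 2^1) x^1 = 1/(1*1*2) x^1 = (1/2) x^1
  k = 1: (-1)^1 / (1! * 2! * 2^3) x^3 = -1/(1*2*8) x^3 = (-1/16) x^3
  k = 2: (-1)^2 / (2! * 3! * 2^5) x^5 = 1/(2*6*32) x^5 = (1/384) x^5
Hence J_1(x) = x^5/384 - x^3/16 + x/2 + ....

J_1(x); series = x^5/384 - x^3/16 + x/2


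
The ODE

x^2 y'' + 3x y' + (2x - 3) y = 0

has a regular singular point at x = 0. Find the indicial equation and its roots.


Divide by x^2 to reach normal form y'' + P_1(x) y' + P_2(x) y = 0 with P_1(x) = 3/x and P_2(x) = 2/x - 3/x^2.
x = 0 is a singular point because the y'-coefficient 3/x has a pole at x = 0 and the y-coefficient 2/x - 3/x^2 has a pole at x = 0.
It is a regular singular point because x P_1(x) = p(x) = 3 and x^2 P_2(x) = q(x) = 2x - 3 are polynomials, hence analytic at x = 0.
p(0) = 3,  q(0) = -3.
Indicial equation: r(r-1) + p(0) r + q(0) = 0, i.e. r^2 + (p(0) - 1) r + q(0) = 0, i.e. r^2 + 2 r - 3 = 0.
Discriminant: (2)^2 - 4(-3) = 16, so r = (-2 ± 4)/2.
Solving: r_1 = 1, r_2 = -3.

indicial: r^2 + 2 r - 3 = 0; roots r_1 = 1, r_2 = -3


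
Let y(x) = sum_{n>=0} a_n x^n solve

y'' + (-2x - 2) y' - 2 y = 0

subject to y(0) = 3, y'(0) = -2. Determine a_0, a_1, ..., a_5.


Ansatz: y(x) = sum_{n>=0} a_n x^n, so y'(x) = sum_{n>=1} n a_n x^(n-1) and y''(x) = sum_{n>=2} n(n-1) a_n x^(n-2).
Substitute into P(x) y'' + Q(x) y' + R(x) y = 0 with P(x) = 1, Q(x) = -2x - 2, R(x) = -2, and match powers of x.
Initial conditions: a_0 = 3, a_1 = -2.
Setting the coefficient of each power of x to zero and solving order by order (substituting the coefficients already found):
  x^0: 2 a_2 - 2 a_1 - 2 a_0 = 0  ->  2 a_2 = 2 a_1 + 2 a_0 = 2  ->  a_2 = 1
  x^1: 6 a_3 - 4 a_2 - 4 a_1 = 0  ->  6 a_3 = 4 a_2 + 4 a_1 = -4  ->  a_3 = -2/3
  x^2: 12 a_4 - 6 a_3 - 6 a_2 = 0  ->  12 a_4 = 6 a_3 + 6 a_2 = 2  ->  a_4 = 1/6
  x^3: 20 a_5 - 8 a_4 - 8 a_3 = 0  ->  20 a_5 = 8 a_4 + 8 a_3 = -4  ->  a_5 = -1/5
Truncated series: y(x) = 3 - 2 x + x^2 - (2/3) x^3 + (1/6) x^4 - (1/5) x^5 + O(x^6).

a_0 = 3; a_1 = -2; a_2 = 1; a_3 = -2/3; a_4 = 1/6; a_5 = -1/5


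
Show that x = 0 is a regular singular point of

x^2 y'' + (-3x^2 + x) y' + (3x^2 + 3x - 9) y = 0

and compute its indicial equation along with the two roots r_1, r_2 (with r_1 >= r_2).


Divide by x^2 to reach normal form y'' + P_1(x) y' + P_2(x) y = 0 with P_1(x) = -3 + 1/x and P_2(x) = 3 + 3/x - 9/x^2.
x = 0 is a singular point because the y'-coefficient -3 + 1/x has a pole at x = 0 and the y-coefficient 3 + 3/x - 9/x^2 has a pole at x = 0.
It is a regular singular point because x P_1(x) = p(x) = 1 - 3x and x^2 P_2(x) = q(x) = 3x^2 + 3x - 9 are polynomials, hence analytic at x = 0.
p(0) = 1,  q(0) = -9.
Indicial equation: r(r-1) + p(0) r + q(0) = 0, i.e. r^2 + (p(0) - 1) r + q(0) = 0, i.e. r^2 - 9 = 0.
Discriminant: (0)^2 - 4(-9) = 36, so r = (0 ± 6)/2.
Solving: r_1 = 3, r_2 = -3.

indicial: r^2 - 9 = 0; roots r_1 = 3, r_2 = -3


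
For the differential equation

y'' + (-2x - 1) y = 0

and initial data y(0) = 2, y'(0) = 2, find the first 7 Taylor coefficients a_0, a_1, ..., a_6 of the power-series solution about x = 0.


Ansatz: y(x) = sum_{n>=0} a_n x^n, so y'(x) = sum_{n>=1} n a_n x^(n-1) and y''(x) = sum_{n>=2} n(n-1) a_n x^(n-2).
Substitute into P(x) y'' + Q(x) y' + R(x) y = 0 with P(x) = 1, Q(x) = 0, R(x) = -2x - 1, and match powers of x.
Initial conditions: a_0 = 2, a_1 = 2.
Setting the coefficient of each power of x to zero and solving order by order (substituting the coefficients already found):
  x^0: 2 a_2 - a_0 = 0  ->  2 a_2 = a_0 = 2  ->  a_2 = 1
  x^1: 6 a_3 - a_1 - 2 a_0 = 0  ->  6 a_3 = a_1 + 2 a_0 = 6  ->  a_3 = 1
  x^2: 12 a_4 - a_2 - 2 a_1 = 0  ->  12 a_4 = a_2 + 2 a_1 = 5  ->  a_4 = 5/12
  x^3: 20 a_5 - a_3 - 2 a_2 = 0  ->  20 a_5 = a_3 + 2 a_2 = 3  ->  a_5 = 3/20
  x^4: 30 a_6 - a_4 - 2 a_3 = 0  ->  30 a_6 = a_4 + 2 a_3 = 29/12  ->  a_6 = 29/360
Truncated series: y(x) = 2 + 2 x + x^2 + x^3 + (5/12) x^4 + (3/20) x^5 + (29/360) x^6 + O(x^7).

a_0 = 2; a_1 = 2; a_2 = 1; a_3 = 1; a_4 = 5/12; a_5 = 3/20; a_6 = 29/360


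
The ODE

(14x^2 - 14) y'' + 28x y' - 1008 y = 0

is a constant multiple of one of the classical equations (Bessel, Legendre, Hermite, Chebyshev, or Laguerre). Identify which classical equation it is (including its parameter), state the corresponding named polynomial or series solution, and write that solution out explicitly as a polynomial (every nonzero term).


All three coefficients share the factor -14; dividing through by -14 gives  (1 - x^2) y'' - 2x y' + 72 y = 0.
This matches the Legendre equation (1 - x^2) y'' - 2x y' + n(n+1) y = 0 (note the -2x y' term) with n(n+1) = 72, so n = 8; the polynomial solution is P_8(x).
With y = sum_k a_k x^k, matching x^k gives (k+2)(k+1) a_{k+2} = [k(k+1) - n(n+1)] a_k = (k - 8)(k + 9) a_k. The right side vanishes at k = 8, so the series with the parity of 8 terminates at degree 8.
Standard normalization (P_n(1) = 1): leading coefficient (2n)!/(2^n (n!)^2) = 20922789888000/(256*1625702400) = 6435/128, so a_8 = 6435/128. Work downward with a_k = (k+1)(k+2) a_{k+2} / ((k - 8)(k + 9)):
  a_6 = (7)(8)(6435/128) / ((6 - 8)(6 + 9)) = (45045/16)/(-30) = -3003/32
  a_4 = (5)(6)(-3003/32) / ((4 - 8)(4 + 9)) = (-45045/16)/(-52) = 3465/64
  a_2 = (3)(4)(3465/64) / ((2 - 8)(2 + 9)) = (10395/16)/(-66) = -315/32
  a_0 = (1)(2)(-315/32) / ((0 - 8)(0 + 9)) = (-315/16)/(-72) = 35/128
Hence P_8(x) = 6435 x^8/128 - 3003 x^6/32 + 3465 x^4/64 - 315 x^2/32 + 35/128.

P_8(x); series = 6435 x^8/128 - 3003 x^6/32 + 3465 x^4/64 - 315 x^2/32 + 35/128


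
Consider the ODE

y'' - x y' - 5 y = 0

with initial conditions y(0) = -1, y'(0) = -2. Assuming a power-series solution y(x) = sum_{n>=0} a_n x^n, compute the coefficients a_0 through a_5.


Ansatz: y(x) = sum_{n>=0} a_n x^n, so y'(x) = sum_{n>=1} n a_n x^(n-1) and y''(x) = sum_{n>=2} n(n-1) a_n x^(n-2).
Substitute into P(x) y'' + Q(x) y' + R(x) y = 0 with P(x) = 1, Q(x) = -x, R(x) = -5, and match powers of x.
Initial conditions: a_0 = -1, a_1 = -2.
Setting the coefficient of each power of x to zero and solving order by order (substituting the coefficients already found):
  x^0: 2 a_2 - 5 a_0 = 0  ->  2 a_2 = 5 a_0 = -5  ->  a_2 = -5/2
  x^1: 6 a_3 - 6 a_1 = 0  ->  6 a_3 = 6 a_1 = -12  ->  a_3 = -2
  x^2: 12 a_4 - 7 a_2 = 0  ->  12 a_4 = 7 a_2 = -35/2  ->  a_4 = -35/24
  x^3: 20 a_5 - 8 a_3 = 0  ->  20 a_5 = 8 a_3 = -16  ->  a_5 = -4/5
Truncated series: y(x) = -1 - 2 x - (5/2) x^2 - 2 x^3 - (35/24) x^4 - (4/5) x^5 + O(x^6).

a_0 = -1; a_1 = -2; a_2 = -5/2; a_3 = -2; a_4 = -35/24; a_5 = -4/5


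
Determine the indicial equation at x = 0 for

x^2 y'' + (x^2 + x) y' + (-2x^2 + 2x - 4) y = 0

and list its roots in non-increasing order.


Divide by x^2 to reach normal form y'' + P_1(x) y' + P_2(x) y = 0 with P_1(x) = 1 + 1/x and P_2(x) = -2 + 2/x - 4/x^2.
x = 0 is a singular point because the y'-coefficient 1 + 1/x has a pole at x = 0 and the y-coefficient -2 + 2/x - 4/x^2 has a pole at x = 0.
It is a regular singular point because x P_1(x) = p(x) = x + 1 and x^2 P_2(x) = q(x) = -2x^2 + 2x - 4 are polynomials, hence analytic at x = 0.
p(0) = 1,  q(0) = -4.
Indicial equation: r(r-1) + p(0) r + q(0) = 0, i.e. r^2 + (p(0) - 1) r + q(0) = 0, i.e. r^2 - 4 = 0.
Discriminant: (0)^2 - 4(-4) = 16, so r = (0 ± 4)/2.
Solving: r_1 = 2, r_2 = -2.

indicial: r^2 - 4 = 0; roots r_1 = 2, r_2 = -2


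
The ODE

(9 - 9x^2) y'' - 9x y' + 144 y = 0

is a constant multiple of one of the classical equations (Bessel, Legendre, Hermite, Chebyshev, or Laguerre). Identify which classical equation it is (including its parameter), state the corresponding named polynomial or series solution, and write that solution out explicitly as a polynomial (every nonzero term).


All three coefficients share the factor 9; dividing through by 9 gives  (1 - x^2) y'' - x y' + 16 y = 0.
This matches the Chebyshev equation (1 - x^2) y'' - x y' + n^2 y = 0 (note the -x y' term, not -2x y') with n^2 = 16, so n = 4; the polynomial solution is T_4(x).
With y = sum_k a_k x^k, matching x^k gives (k+2)(k+1) a_{k+2} = (k^2 - n^2) a_k = (k - 4)(k + 4) a_k. The right side vanishes at k = 4, so the series with the parity of 4 terminates at degree 4.
Standard normalization: leading coefficient of T_n is 2^(n-1), so a_4 = 2^3 = 8. Work downward with a_k = (k+1)(k+2) a_{k+2} / ((k - 4)(k + 4)):
  a_2 = (3)(4)(8) / ((2 - 4)(2 + 4)) = 96/(-12) = -8
  a_0 = (1)(2)(-8) / ((0 - 4)(0 + 4)) = -16/(-16) = 1
Hence T_4(x) = 8 x^4 - 8 x^2 + 1.

T_4(x); series = 8 x^4 - 8 x^2 + 1


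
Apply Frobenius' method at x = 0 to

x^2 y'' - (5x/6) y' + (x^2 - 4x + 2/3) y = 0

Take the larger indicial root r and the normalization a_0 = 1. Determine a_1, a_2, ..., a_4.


Write in Frobenius form y'' + (p(x)/x) y' + (q(x)/x^2) y = 0:
  p(x) = -5/6,  q(x) = x^2 - 4x + 2/3.
Indicial equation: r(r-1) + (-5/6) r + (2/3) = 0 -> roots r_1 = 4/3, r_2 = 1/2.
Take r = r_1 = 4/3. Let y(x) = x^r sum_{n>=0} a_n x^n with a_0 = 1.
Substitute y = x^r sum a_n x^n and match x^{r+n}. The recurrence is
  D(n) a_n - 4 a_{n-1} + 1 a_{n-2} = 0,  where D(n) = (r+n)(r+n-1) + (-5/6)(r+n) + (2/3).
  a_n = [4 a_{n-1} - 1 a_{n-2}] / D(n).
Since the indicial polynomial factors as (r - r_1)(r - r_2), D(n) = (r_1 + n - r_1)(r_1 + n - r_2) = n(n + 5/6).
Evaluating step by step (a_0 = 1):
  n = 1: D(1) = 1(1 + 5/6) = 11/6; numerator = 4(1) = 4; a_1 = (4)/(11/6) = 24/11
  n = 2: D(2) = 2(2 + 5/6) = 17/3; numerator = 4(24/11) - 1(1) = 85/11; a_2 = (85/11)/(17/3) = 15/11
  n = 3: D(3) = 3(3 + 5/6) = 23/2; numerator = 4(15/11) - 1(24/11) = 36/11; a_3 = (36/11)/(23/2) = 72/253
  n = 4: D(4) = 4(4 + 5/6) = 58/3; numerator = 4(72/253) - 1(15/11) = -57/253; a_4 = (-57/253)/(58/3) = -171/14674

r = 4/3; a_0 = 1; a_1 = 24/11; a_2 = 15/11; a_3 = 72/253; a_4 = -171/14674


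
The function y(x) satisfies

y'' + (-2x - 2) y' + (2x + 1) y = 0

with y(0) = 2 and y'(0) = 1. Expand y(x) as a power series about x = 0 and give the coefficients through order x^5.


Ansatz: y(x) = sum_{n>=0} a_n x^n, so y'(x) = sum_{n>=1} n a_n x^(n-1) and y''(x) = sum_{n>=2} n(n-1) a_n x^(n-2).
Substitute into P(x) y'' + Q(x) y' + R(x) y = 0 with P(x) = 1, Q(x) = -2x - 2, R(x) = 2x + 1, and match powers of x.
Initial conditions: a_0 = 2, a_1 = 1.
Setting the coefficient of each power of x to zero and solving order by order (substituting the coefficients already found):
  x^0: 2 a_2 - 2 a_1 + a_0 = 0  ->  2 a_2 = 2 a_1 - a_0 = 0  ->  a_2 = 0
  x^1: 6 a_3 - 4 a_2 - a_1 + 2 a_0 = 0  ->  6 a_3 = 4 a_2 + a_1 - 2 a_0 = -3  ->  a_3 = -1/2
  x^2: 12 a_4 - 6 a_3 - 3 a_2 + 2 a_1 = 0  ->  12 a_4 = 6 a_3 + 3 a_2 - 2 a_1 = -5  ->  a_4 = -5/12
  x^3: 20 a_5 - 8 a_4 - 5 a_3 + 2 a_2 = 0  ->  20 a_5 = 8 a_4 + 5 a_3 - 2 a_2 = -35/6  ->  a_5 = -7/24
Truncated series: y(x) = 2 + x - (1/2) x^3 - (5/12) x^4 - (7/24) x^5 + O(x^6).

a_0 = 2; a_1 = 1; a_2 = 0; a_3 = -1/2; a_4 = -5/12; a_5 = -7/24


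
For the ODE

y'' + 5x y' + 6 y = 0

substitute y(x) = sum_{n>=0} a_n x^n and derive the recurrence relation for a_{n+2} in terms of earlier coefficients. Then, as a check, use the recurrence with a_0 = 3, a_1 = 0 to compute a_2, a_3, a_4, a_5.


Substitute y = sum_n a_n x^n.
y''(x) has coefficient (n+2)(n+1) a_{n+2} at x^n;
5 x y'(x) has coefficient 5 n a_n at x^n (shift);
6 y(x) has coefficient 6 a_n at x^n.
Matching x^n: (n+2)(n+1) a_{n+2} + (5n + 6) a_n = 0.
Thus a_{n+2} = (-5n - 6) / ((n+1)(n+2)) * a_n.

Check with a_0 = 3, a_1 = 0 (apply the recurrence for n = 0, 1, 2, 3): a_0 = 3, a_1 = 0, a_2 = -9, a_3 = 0, a_4 = 12, a_5 = 0.

a_(n+2) = (-5n - 6) / ((n+1)(n+2)) * a_n; check: a_0 = 3, a_1 = 0, a_2 = -9, a_3 = 0, a_4 = 12, a_5 = 0


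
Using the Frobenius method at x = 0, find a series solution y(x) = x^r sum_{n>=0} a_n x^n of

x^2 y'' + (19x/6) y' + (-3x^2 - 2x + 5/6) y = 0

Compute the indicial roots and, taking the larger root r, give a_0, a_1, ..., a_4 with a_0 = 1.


Write in Frobenius form y'' + (p(x)/x) y' + (q(x)/x^2) y = 0:
  p(x) = 19/6,  q(x) = -3x^2 - 2x + 5/6.
Indicial equation: r(r-1) + (19/6) r + (5/6) = 0 -> roots r_1 = -1/2, r_2 = -5/3.
Take r = r_1 = -1/2. Let y(x) = x^r sum_{n>=0} a_n x^n with a_0 = 1.
Substitute y = x^r sum a_n x^n and match x^{r+n}. The recurrence is
  D(n) a_n - 2 a_{n-1} - 3 a_{n-2} = 0,  where D(n) = (r+n)(r+n-1) + (19/6)(r+n) + (5/6).
  a_n = [2 a_{n-1} + 3 a_{n-2}] / D(n).
Since the indicial polynomial factors as (r - r_1)(r - r_2), D(n) = (r_1 + n - r_1)(r_1 + n - r_2) = n(n + 7/6).
Evaluating step by step (a_0 = 1):
  n = 1: D(1) = 1(1 + 7/6) = 13/6; numerator = 2(1) = 2; a_1 = (2)/(13/6) = 12/13
  n = 2: D(2) = 2(2 + 7/6) = 19/3; numerator = 2(12/13) + 3(1) = 63/13; a_2 = (63/13)/(19/3) = 189/247
  n = 3: D(3) = 3(3 + 7/6) = 25/2; numerator = 2(189/247) + 3(12/13) = 1062/247; a_3 = (1062/247)/(25/2) = 2124/6175
  n = 4: D(4) = 4(4 + 7/6) = 62/3; numerator = 2(2124/6175) + 3(189/247) = 18423/6175; a_4 = (18423/6175)/(62/3) = 55269/382850

r = -1/2; a_0 = 1; a_1 = 12/13; a_2 = 189/247; a_3 = 2124/6175; a_4 = 55269/382850


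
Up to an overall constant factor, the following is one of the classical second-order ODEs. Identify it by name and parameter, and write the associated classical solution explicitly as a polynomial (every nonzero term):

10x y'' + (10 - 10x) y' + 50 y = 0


All three coefficients share the factor 10; dividing through by 10 gives  x y'' + (1 - x) y' + 5 y = 0.
This matches the Laguerre equation x y'' + (1 - x) y' + n y = 0 with n = 5; the polynomial solution is L_5(x).
With y = sum_k a_k x^k, matching x^k gives (k+1)k a_{k+1} + (k+1) a_{k+1} - k a_k + n a_k = 0, i.e. (k+1)^2 a_{k+1} = (k - n) a_k = (k - 5) a_k. The right side vanishes at k = 5, so the series terminates at degree 5.
Standard normalization L_n(0) = 1 gives a_0 = 1. Work upward with a_{k+1} = (k - 5) a_k / (k+1)^2:
  a_1 = (0 - 5)(1) / 1^2 = -5/1 = -5
  a_2 = (1 - 5)(-5) / 2^2 = 20/4 = 5
  a_3 = (2 - 5)(5) / 3^2 = -15/9 = -5/3
  a_4 = (3 - 5)(-5/3) / 4^2 = (10/3)/16 = 5/24
  a_5 = (4 - 5)(5/24) / 5^2 = (-5/24)/25 = -1/120
Hence L_5(x) = -x^5/120 + 5 x^4/24 - 5 x^3/3 + 5 x^2 - 5 x + 1.

L_5(x); series = -x^5/120 + 5 x^4/24 - 5 x^3/3 + 5 x^2 - 5 x + 1


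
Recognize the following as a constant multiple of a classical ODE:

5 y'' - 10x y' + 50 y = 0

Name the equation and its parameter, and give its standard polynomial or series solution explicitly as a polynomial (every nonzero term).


All three coefficients share the factor 5; dividing through by 5 gives  y'' - 2x y' + 10 y = 0.
This matches the Hermite equation y'' - 2x y' + 2n y = 0 with 2n = 10, so n = 5; the polynomial solution is H_5(x).
With y = sum_k a_k x^k, matching x^k gives (k+2)(k+1) a_{k+2} = 2(k - n) a_k = 2(k - 5) a_k. The right side vanishes at k = 5, so the series with the parity of 5 terminates at degree 5.
Standard normalization: leading coefficient of H_n is 2^n, so a_5 = 2^5 = 32. Work downward with a_k = (k+1)(k+2) a_{k+2} / (2(k - n)):
  a_3 = (4)(5)(32) / (2(3 - 5)) = 640/(-4) = -160
  a_1 = (2)(3)(-160) / (2(1 - 5)) = -960/(-8) = 120
Hence H_5(x) = 32 x^5 - 160 x^3 + 120 x.

H_5(x); series = 32 x^5 - 160 x^3 + 120 x


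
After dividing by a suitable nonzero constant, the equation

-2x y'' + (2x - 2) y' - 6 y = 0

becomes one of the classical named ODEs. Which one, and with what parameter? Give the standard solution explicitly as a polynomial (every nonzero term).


All three coefficients share the factor -2; dividing through by -2 gives  x y'' + (1 - x) y' + 3 y = 0.
This matches the Laguerre equation x y'' + (1 - x) y' + n y = 0 with n = 3; the polynomial solution is L_3(x).
With y = sum_k a_k x^k, matching x^k gives (k+1)k a_{k+1} + (k+1) a_{k+1} - k a_k + n a_k = 0, i.e. (k+1)^2 a_{k+1} = (k - n) a_k = (k - 3) a_k. The right side vanishes at k = 3, so the series terminates at degree 3.
Standard normalization L_n(0) = 1 gives a_0 = 1. Work upward with a_{k+1} = (k - 3) a_k / (k+1)^2:
  a_1 = (0 - 3)(1) / 1^2 = -3/1 = -3
  a_2 = (1 - 3)(-3) / 2^2 = 6/4 = 3/2
  a_3 = (2 - 3)(3/2) / 3^2 = (-3/2)/9 = -1/6
Hence L_3(x) = -x^3/6 + 3 x^2/2 - 3 x + 1.

L_3(x); series = -x^3/6 + 3 x^2/2 - 3 x + 1
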